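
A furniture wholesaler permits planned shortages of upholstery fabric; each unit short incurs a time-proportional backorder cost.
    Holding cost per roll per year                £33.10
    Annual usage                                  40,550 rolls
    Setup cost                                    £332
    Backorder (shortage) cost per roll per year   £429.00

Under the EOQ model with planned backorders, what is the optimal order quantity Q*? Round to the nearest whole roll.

Basic EOQ = √(2·40,550·332/33.1) = 901.915
Backorder adjustment √((H+b)/b) = √((33.1+429)/429) = 1.0379
Q* = 901.915 × 1.0379 ≈ 936.06

936 rolls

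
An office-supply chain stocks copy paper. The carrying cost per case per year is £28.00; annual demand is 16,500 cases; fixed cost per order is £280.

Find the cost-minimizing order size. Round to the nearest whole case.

Q* = √(2·D·S / H) = √(2·16,500·280 / 28) = √330,000.0 ≈ 574.46

574 cases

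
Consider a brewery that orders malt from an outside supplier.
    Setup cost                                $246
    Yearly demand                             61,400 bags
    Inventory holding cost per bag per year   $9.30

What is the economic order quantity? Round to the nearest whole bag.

1,802 bags

Q* = √(2·D·S / H) = √(2·61,400·246 / 9.3) = √3,248,258.1 ≈ 1,802.29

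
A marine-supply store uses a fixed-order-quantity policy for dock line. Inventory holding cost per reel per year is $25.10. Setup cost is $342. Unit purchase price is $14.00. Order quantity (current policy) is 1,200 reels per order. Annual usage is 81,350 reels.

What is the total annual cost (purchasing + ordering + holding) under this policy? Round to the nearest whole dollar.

Annual ordering cost = (D/Q)·S = (81,350/1,200) × 342 = $23,184.75
Annual holding cost  = (Q/2)·H = (1,200/2) × 25.1 = $15,060.00
Purchase cost = D·C = 81,350 × 14 = $1,138,900.00
Total = $23,184.75 + $15,060.00 + $1,138,900.00 = $1,177,144.75

$1,177,145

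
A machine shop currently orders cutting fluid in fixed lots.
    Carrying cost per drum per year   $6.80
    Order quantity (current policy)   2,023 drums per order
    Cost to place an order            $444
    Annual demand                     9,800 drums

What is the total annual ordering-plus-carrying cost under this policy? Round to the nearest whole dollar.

Annual ordering cost = (D/Q)·S = (9,800/2,023) × 444 = $2,150.87
Annual holding cost  = (Q/2)·H = (2,023/2) × 6.8 = $6,878.20
Total = $2,150.87 + $6,878.20 = $9,029.07

$9,029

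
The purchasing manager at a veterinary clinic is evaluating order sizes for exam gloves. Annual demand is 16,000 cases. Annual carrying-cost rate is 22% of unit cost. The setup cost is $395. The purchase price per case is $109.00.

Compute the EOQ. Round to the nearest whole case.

726 cases

H = i·C = 0.22 × $109 = $23.9800 per case-year
EOQ = √(2DS/H) = √(2 × 16,000 × 395 / 23.98)
    = √(527,105.92) ≈ 726.02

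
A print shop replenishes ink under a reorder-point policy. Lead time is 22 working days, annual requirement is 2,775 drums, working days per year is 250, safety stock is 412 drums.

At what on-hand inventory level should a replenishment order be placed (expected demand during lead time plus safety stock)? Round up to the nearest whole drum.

Daily demand d = 2,775 / 250 = 11.100 drums/day
Demand during lead time = 11.100 × 22 = 244.20
Reorder point = 244.20 + 412 = 656.20 → round up

657 drums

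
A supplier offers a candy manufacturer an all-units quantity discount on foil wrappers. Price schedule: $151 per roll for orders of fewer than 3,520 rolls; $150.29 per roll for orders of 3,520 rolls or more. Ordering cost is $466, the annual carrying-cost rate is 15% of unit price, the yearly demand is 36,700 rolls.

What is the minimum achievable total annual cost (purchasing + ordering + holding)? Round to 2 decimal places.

$5,560,178.14

H₁ = 15%×$151 = $22.6500;  H₂ = 15%×$150.29 = $22.5435
EOQ₁ = √(2×36,700×466/22.6500) = 1,228.87  (< 3,520, feasible at tier 1)
EOQ₂ = √(2×36,700×466/22.5435) = 1,231.77  (< 3,520 → use Q = 3,520 at tier-2 price)
TC(tier 1 (EOQ₁), Q≈1,228.9) = $5,569,533.97
TC(tier 2, Q≈3,520.0) = $5,560,178.14
Minimum at tier 2: $5,560,178.14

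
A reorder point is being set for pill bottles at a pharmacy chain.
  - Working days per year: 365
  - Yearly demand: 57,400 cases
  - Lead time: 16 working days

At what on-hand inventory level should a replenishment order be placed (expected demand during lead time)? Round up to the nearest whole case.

2,517 cases

Daily demand d = 57,400 / 365 = 157.260 cases/day
Demand during lead time = 157.260 × 16 = 2,516.16
Reorder point = 2,516.16 → round up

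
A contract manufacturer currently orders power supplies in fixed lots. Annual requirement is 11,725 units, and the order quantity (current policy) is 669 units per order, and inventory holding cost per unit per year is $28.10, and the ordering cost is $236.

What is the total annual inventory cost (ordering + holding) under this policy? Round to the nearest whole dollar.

$13,536

Ordering: D/Q × S = 11,725/669 × $236 = $4,136.17
Holding:  Q/2 × H = 669/2 × $28.1 = $9,399.45
Total = $4,136.17 + $9,399.45 = $13,535.62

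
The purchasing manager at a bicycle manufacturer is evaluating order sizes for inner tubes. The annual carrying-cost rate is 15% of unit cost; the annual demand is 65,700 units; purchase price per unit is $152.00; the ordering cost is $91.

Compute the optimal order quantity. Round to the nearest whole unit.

Carrying cost H = $152 × 15% = $22.8000/unit/yr
EOQ = √(2DS/H) = √(2 × 65,700 × 91 / 22.8)
    = √(524,447.37) ≈ 724.19

724 units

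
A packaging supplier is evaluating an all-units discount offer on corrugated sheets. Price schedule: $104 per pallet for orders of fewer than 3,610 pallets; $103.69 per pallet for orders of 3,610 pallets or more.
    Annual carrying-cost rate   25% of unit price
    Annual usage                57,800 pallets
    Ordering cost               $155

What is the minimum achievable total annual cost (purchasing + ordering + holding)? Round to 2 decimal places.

H₁ = 25%×$104 = $26.0000;  H₂ = 25%×$103.69 = $25.9225
EOQ₁ = √(2×57,800×155/26.0000) = 830.15  (< 3,610, feasible at tier 1)
EOQ₂ = √(2×57,800×155/25.9225) = 831.39  (< 3,610 → use Q = 3,610 at tier-2 price)
TC(tier 1 (EOQ₁), Q≈830.2) = $6,032,783.98
TC(tier 2, Q≈3,610.0) = $6,042,553.83
Minimum at tier 1 (EOQ₁): $6,032,783.98

$6,032,783.98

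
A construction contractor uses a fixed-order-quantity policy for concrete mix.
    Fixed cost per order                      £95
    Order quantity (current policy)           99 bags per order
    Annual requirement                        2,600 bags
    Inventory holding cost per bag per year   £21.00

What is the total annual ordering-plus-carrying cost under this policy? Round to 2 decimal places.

£3,534.45

Annual ordering cost = (D/Q)·S = (2,600/99) × 95 = £2,494.95
Annual holding cost  = (Q/2)·H = (99/2) × 21 = £1,039.50
Total = £2,494.95 + £1,039.50 = £3,534.45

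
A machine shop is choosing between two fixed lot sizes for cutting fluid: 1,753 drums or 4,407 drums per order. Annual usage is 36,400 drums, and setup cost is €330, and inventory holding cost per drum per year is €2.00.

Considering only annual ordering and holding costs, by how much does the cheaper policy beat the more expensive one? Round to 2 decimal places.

For each Q, cost = (D/Q)·S + (Q/2)·H.
TC(1,753) = (36,400/1,753)×330 + (1,753/2)×2 = €8,605.25
TC(4,407) = (36,400/4,407)×330 + (4,407/2)×2 = €7,132.66
Cheaper: Q = 4,407.  Difference = €1,472.59

€1,472.59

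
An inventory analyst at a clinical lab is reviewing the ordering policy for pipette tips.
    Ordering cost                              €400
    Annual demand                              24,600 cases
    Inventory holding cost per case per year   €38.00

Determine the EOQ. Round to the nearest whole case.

2DS/H = 2·24,600·400/38 = 517,894.74
EOQ = √517,894.74 ≈ 719.65

720 cases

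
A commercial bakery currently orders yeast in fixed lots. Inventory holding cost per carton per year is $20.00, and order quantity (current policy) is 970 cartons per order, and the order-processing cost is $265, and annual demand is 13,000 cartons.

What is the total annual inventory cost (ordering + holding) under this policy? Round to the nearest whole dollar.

Orders/yr = 13,000/970 = 13.402; ordering cost = 13.402 × $265 = $3,551.55
Average inventory = 970/2 = 485; holding cost = 485 × $20 = $9,700.00
Total = $3,551.55 + $9,700.00 = $13,251.55

$13,252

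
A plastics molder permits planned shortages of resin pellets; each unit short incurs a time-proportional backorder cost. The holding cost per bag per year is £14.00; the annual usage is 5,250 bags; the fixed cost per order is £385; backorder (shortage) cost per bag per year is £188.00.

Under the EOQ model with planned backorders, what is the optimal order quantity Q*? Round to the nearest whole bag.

Q* = √(2DS/H) · √((H + b)/b)
   = √(2 × 5,250 × 385 / 14) · √((14 + 188) / 188)
   = 537.355 × 1.0366 ≈ 557.00

557 bags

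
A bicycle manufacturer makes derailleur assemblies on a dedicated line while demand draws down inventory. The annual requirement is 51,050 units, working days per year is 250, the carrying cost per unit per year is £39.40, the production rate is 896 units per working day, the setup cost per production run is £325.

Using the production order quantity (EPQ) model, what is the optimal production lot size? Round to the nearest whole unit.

d = 51,050/250 = 204.2000 units/day;  effective holding cost H(1 − d/p) = 39.4·(1 − 204.2000/896) = 30.42067
Q* = √(2DS / H_eff) = √(2·51,050·325 / 30.42067) ≈ 1,044.41

1,044 units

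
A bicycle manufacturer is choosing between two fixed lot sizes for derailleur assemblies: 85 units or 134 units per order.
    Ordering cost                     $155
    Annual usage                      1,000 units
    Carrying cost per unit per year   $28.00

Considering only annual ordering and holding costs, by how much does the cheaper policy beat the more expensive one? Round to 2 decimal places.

Annual cost at Q: ordering D·S/Q plus holding Q·H/2.
TC(85) = (1,000/85)×155 + (85/2)×28 = $3,013.53
TC(134) = (1,000/134)×155 + (134/2)×28 = $3,032.72
Lots of 85 are cheaper by $19.19.

$19.19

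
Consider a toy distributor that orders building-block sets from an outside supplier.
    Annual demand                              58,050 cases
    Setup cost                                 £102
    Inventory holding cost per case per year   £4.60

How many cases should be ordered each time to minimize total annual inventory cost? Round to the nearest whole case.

1,604 cases

EOQ = √(2DS/H) = √(2 × 58,050 × 102 / 4.6)
    = √(2,574,391.30) ≈ 1,604.49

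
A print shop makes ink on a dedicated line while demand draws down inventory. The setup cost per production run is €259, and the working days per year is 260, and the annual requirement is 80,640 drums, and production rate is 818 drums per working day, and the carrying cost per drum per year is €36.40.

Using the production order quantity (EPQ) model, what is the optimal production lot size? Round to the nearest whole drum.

Daily demand d = 80,640/260 = 310.154; p = 818; 1 − d/p = 0.62084
EPQ = √(2DS / (H(1 − d/p)))
    = √(2 × 80,640 × 259 / (36.4 × 0.62084)) ≈ 1,359.57

1,360 drums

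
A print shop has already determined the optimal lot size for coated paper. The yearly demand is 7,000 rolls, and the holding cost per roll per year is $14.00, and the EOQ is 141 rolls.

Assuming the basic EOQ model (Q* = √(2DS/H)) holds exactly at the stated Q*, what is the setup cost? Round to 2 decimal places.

$19.88

From Q* = √(2DS/H) ⇒ Q*² = 2DS/H.
S = Q²H / (2D) = 141² × 14 / (2 × 7,000) = 19.8810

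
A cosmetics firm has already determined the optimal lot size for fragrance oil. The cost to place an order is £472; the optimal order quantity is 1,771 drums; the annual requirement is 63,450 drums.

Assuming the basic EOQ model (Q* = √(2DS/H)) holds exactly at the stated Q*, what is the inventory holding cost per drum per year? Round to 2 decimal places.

£19.10

Since Q* = (2DS/H)^½, squaring gives Q*²·H = 2DS.
H = 2DS / Q² = 2 × 63,450 × 472 / 1,771² = 19.0971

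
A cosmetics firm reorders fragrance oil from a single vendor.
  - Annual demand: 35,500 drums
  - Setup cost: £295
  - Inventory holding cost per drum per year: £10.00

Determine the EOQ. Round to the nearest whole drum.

1,447 drums

2DS/H = 2·35,500·295/10 = 2,094,500.00
EOQ = √2,094,500.00 ≈ 1,447.24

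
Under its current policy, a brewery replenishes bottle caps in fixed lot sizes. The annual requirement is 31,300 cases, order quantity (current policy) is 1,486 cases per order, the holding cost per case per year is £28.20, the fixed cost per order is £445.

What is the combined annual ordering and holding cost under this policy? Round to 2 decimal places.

£30,325.75

Annual ordering cost = (D/Q)·S = (31,300/1,486) × 445 = £9,373.15
Annual holding cost  = (Q/2)·H = (1,486/2) × 28.2 = £20,952.60
Total = £9,373.15 + £20,952.60 = £30,325.75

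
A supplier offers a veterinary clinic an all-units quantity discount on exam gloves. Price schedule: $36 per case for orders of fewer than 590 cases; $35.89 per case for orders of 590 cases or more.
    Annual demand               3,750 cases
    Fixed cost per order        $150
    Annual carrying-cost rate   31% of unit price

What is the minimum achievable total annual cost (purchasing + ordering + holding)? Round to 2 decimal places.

$138,543.30

H₁ = 31%×$36 = $11.1600;  H₂ = 31%×$35.89 = $11.1259
EOQ₁ = √(2×3,750×150/11.1600) = 317.50  (< 590, feasible at tier 1)
EOQ₂ = √(2×3,750×150/11.1259) = 317.99  (< 590 → use Q = 590 at tier-2 price)
TC(tier 1 (EOQ₁), Q≈317.5) = $138,543.30
TC(tier 2, Q≈590.0) = $138,823.03
Minimum at tier 1 (EOQ₁): $138,543.30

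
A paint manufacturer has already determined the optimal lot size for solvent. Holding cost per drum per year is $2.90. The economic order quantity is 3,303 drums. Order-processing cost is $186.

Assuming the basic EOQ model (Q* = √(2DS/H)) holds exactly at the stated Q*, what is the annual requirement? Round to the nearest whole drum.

EOQ relation: Q² = 2DS/H, so rearrange for the unknown.
D = Q²H / (2S) = 3,303² × 2.9 / (2 × 186) = 85,049.59

85,050 drums per year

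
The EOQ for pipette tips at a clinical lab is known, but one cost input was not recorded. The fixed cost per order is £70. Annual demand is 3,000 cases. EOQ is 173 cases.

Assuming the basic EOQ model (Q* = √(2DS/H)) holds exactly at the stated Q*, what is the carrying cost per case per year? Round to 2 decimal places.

Since Q* = (2DS/H)^½, squaring gives Q*²·H = 2DS.
H = 2DS / Q² = 2 × 3,000 × 70 / 173² = 14.0332

£14.03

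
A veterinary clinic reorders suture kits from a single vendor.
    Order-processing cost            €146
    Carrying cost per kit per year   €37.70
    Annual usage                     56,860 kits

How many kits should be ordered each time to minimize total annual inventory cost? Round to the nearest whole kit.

664 kits

Optimal lot size Q* = (2 × 56,860 × €146 / €37.7)^½ ≈ 663.63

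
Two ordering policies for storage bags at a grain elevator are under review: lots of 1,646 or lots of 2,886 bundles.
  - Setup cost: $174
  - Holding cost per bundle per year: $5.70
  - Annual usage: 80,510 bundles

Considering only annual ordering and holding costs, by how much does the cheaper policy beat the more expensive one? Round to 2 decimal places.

$122.74

Annual cost at Q: ordering D·S/Q plus holding Q·H/2.
TC(1,646) = (80,510/1,646)×174 + (1,646/2)×5.7 = $13,201.88
TC(2,886) = (80,510/2,886)×174 + (2,886/2)×5.7 = $13,079.13
|ΔTC| = |$13,201.88 − $13,079.13| = $122.74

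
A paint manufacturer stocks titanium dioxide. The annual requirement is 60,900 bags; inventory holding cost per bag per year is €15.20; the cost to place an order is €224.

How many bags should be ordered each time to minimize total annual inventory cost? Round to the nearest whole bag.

EOQ = √(2DS/H) = √(2 × 60,900 × 224 / 15.2)
    = √(1,794,947.37) ≈ 1,339.76

1,340 bags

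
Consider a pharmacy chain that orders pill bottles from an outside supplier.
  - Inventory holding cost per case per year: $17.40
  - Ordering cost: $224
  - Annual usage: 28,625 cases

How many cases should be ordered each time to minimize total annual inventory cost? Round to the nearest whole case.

858 cases

EOQ = √(2DS/H) = √(2 × 28,625 × 224 / 17.4)
    = √(737,011.49) ≈ 858.49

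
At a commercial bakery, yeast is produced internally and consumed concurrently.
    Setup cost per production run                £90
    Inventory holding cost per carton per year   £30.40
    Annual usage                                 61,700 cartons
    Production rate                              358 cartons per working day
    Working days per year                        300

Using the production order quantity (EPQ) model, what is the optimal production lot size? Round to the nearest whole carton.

927 cartons

d = 61,700/300 = 205.6667 cartons/day;  effective holding cost H(1 − d/p) = 30.4·(1 − 205.6667/358) = 12.93557
Q* = √(2DS / H_eff) = √(2·61,700·90 / 12.93557) ≈ 926.59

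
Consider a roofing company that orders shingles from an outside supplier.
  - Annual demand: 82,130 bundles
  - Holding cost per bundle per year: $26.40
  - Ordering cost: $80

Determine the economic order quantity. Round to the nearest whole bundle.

706 bundles

Optimal lot size Q* = (2 × 82,130 × $80 / $26.4)^½ ≈ 705.52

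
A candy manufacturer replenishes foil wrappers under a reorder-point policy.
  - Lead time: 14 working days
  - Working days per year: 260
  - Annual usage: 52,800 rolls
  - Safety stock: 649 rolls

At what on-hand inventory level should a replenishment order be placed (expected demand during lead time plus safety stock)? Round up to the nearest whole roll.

3,493 rolls

Daily demand d = 52,800 / 260 = 203.077 rolls/day
Demand during lead time = 203.077 × 14 = 2,843.08
Reorder point = 2,843.08 + 649 = 3,492.08 → round up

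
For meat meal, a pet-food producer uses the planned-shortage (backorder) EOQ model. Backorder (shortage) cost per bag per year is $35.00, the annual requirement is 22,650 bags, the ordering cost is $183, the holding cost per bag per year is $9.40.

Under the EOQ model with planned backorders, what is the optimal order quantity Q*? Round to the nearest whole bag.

Q* = √(2DS/H) · √((H + b)/b)
   = √(2 × 22,650 × 183 / 9.4) · √((9.4 + 35) / 35)
   = 939.098 × 1.1263 ≈ 1,057.71

1,058 bags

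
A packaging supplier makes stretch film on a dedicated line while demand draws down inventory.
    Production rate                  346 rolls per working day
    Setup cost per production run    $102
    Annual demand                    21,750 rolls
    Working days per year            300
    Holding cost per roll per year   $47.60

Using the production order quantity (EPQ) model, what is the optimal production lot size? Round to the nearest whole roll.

Daily demand d = 21,750/300 = 72.500; p = 346; 1 − d/p = 0.79046
EPQ = √(2DS / (H(1 − d/p)))
    = √(2 × 21,750 × 102 / (47.6 × 0.79046)) ≈ 343.40

343 rolls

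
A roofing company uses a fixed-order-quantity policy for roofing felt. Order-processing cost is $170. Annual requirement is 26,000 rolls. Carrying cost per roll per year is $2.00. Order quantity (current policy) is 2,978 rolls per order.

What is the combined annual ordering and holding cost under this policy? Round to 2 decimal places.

Annual ordering cost = (D/Q)·S = (26,000/2,978) × 170 = $1,484.22
Annual holding cost  = (Q/2)·H = (2,978/2) × 2 = $2,978.00
Total = $1,484.22 + $2,978.00 = $4,462.22

$4,462.22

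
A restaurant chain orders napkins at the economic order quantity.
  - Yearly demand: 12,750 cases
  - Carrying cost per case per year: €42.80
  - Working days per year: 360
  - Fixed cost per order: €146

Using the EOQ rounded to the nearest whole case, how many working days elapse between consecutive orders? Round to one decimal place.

EOQ = √(2DS/H) = √(2 × 12,750 × 146 / 42.8)
    = √(86,985.98) ≈ 294.93 → Q = 295 cases
T = Q/D × 360 days = 295/12,750 × 360 = 8.329 days

8.3 days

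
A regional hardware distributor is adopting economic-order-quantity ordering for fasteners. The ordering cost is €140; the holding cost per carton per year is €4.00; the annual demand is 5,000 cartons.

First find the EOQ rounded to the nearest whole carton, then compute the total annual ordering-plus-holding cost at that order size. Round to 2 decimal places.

Optimal lot size Q* = (2 × 5,000 × €140 / €4)^½ ≈ 591.61 → Q = 592 cartons
Ordering: D/Q × S = 5,000/592 × €140 = €1,182.43
Holding:  Q/2 × H = 592/2 × €4 = €1,184.00
Total = €1,182.43 + €1,184.00 = €2,366.43

€2,366.43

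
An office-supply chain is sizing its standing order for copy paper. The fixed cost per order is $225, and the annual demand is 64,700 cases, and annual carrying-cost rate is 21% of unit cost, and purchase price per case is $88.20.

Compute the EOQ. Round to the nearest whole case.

Holding cost per case per year: H = 21% × $88.2 = $18.5220
EOQ = √(2DS/H) = √(2 × 64,700 × 225 / 18.522)
    = √(1,571,914.48) ≈ 1,253.76

1,254 cases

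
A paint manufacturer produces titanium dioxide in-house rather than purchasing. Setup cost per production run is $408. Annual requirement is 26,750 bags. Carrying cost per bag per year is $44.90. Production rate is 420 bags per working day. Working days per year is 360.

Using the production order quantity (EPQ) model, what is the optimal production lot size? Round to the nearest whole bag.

d = 26,750/360 = 74.3056 bags/day;  effective holding cost H(1 − d/p) = 44.9·(1 − 74.3056/420) = 36.95638
Q* = √(2DS / H_eff) = √(2·26,750·408 / 36.95638) ≈ 768.53

769 bags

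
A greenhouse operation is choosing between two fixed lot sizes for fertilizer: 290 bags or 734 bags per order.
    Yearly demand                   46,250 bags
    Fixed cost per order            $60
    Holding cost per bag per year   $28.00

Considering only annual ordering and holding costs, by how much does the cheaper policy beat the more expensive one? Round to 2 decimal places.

$427.69

For each Q, cost = (D/Q)·S + (Q/2)·H.
TC(290) = (46,250/290)×60 + (290/2)×28 = $13,628.97
TC(734) = (46,250/734)×60 + (734/2)×28 = $14,056.65
Lots of 290 are cheaper by $427.69.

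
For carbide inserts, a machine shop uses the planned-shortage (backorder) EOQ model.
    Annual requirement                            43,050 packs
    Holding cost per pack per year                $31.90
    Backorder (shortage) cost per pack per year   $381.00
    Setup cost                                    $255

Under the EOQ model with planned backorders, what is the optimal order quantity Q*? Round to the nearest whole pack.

864 packs

Basic EOQ = √(2·43,050·255/31.9) = 829.614
Backorder adjustment √((H+b)/b) = √((31.9+381)/381) = 1.0410
Q* = 829.614 × 1.0410 ≈ 863.65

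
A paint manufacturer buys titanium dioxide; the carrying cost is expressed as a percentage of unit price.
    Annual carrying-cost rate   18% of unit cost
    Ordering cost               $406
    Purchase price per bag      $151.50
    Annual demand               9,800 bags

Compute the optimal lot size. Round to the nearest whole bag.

Holding cost per bag per year: H = 18% × $151.5 = $27.2700
EOQ = √(2DS/H) = √(2 × 9,800 × 406 / 27.27)
    = √(291,807.85) ≈ 540.19

540 bags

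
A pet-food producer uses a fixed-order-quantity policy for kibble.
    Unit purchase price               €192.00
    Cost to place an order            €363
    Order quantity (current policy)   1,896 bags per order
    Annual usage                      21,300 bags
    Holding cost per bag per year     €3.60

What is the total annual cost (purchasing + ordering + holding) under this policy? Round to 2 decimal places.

Annual ordering cost = (D/Q)·S = (21,300/1,896) × 363 = €4,078.01
Annual holding cost  = (Q/2)·H = (1,896/2) × 3.6 = €3,412.80
Purchase cost = D·C = 21,300 × 192 = €4,089,600.00
Total = €4,078.01 + €3,412.80 + €4,089,600.00 = €4,097,090.81

€4,097,090.81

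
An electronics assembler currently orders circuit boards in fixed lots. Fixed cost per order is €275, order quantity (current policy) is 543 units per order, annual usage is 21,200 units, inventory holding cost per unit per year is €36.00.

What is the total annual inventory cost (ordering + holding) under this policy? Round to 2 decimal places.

Orders/yr = 21,200/543 = 39.042; ordering cost = 39.042 × €275 = €10,736.65
Average inventory = 543/2 = 271.5; holding cost = 271.5 × €36 = €9,774.00
Total = €10,736.65 + €9,774.00 = €20,510.65

€20,510.65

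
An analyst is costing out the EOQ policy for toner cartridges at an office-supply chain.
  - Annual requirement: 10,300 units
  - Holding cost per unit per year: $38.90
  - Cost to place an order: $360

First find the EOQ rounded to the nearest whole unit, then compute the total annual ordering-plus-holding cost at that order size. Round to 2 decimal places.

$16,984.78

Q* = √(2·D·S / H) = √(2·10,300·360 / 38.9) = √190,642.7 ≈ 436.63 → Q = 437 units
Annual ordering cost = (D/Q)·S = (10,300/437) × 360 = $8,485.13
Annual holding cost  = (Q/2)·H = (437/2) × 38.9 = $8,499.65
Total = $8,485.13 + $8,499.65 = $16,984.78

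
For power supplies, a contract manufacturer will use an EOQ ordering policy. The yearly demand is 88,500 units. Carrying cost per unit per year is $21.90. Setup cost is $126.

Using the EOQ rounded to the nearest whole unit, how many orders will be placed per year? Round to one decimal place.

87.7 orders per year

2DS/H = 2·88,500·126/21.9 = 1,018,356.16
EOQ = √1,018,356.16 ≈ 1,009.14 → Q = 1,009
N = D/Q = 88,500/1,009 ≈ 87.711 orders/yr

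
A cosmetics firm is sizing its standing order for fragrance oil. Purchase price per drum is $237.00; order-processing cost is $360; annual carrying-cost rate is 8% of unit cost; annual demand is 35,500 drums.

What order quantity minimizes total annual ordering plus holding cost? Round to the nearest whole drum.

1,161 drums

Holding cost per drum per year: H = 8% × $237 = $18.9600
2DS/H = 2·35,500·360/18.96 = 1,348,101.27
EOQ = √1,348,101.27 ≈ 1,161.08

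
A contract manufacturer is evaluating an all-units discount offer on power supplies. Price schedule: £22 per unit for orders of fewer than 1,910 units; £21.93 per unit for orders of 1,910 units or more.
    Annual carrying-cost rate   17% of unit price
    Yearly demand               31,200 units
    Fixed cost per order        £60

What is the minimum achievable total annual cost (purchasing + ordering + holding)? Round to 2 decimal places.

£688,756.44

H₁ = 17%×£22 = £3.7400;  H₂ = 17%×£21.93 = £3.7281
EOQ₁ = √(2×31,200×60/3.7400) = 1,000.53  (< 1,910, feasible at tier 1)
EOQ₂ = √(2×31,200×60/3.7281) = 1,002.13  (< 1,910 → use Q = 1,910 at tier-2 price)
TC(tier 1 (EOQ₁), Q≈1,000.5) = £690,142.00
TC(tier 2, Q≈1,910.0) = £688,756.44
Minimum at tier 2: £688,756.44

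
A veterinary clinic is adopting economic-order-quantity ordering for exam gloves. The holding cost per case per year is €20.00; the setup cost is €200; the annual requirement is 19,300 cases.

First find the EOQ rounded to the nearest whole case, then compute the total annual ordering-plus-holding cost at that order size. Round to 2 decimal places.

Q* = √(2·D·S / H) = √(2·19,300·200 / 20) = √386,000.0 ≈ 621.29 → Q = 621 cases
Orders/yr = 19,300/621 = 31.079; ordering cost = 31.079 × €200 = €6,215.78
Average inventory = 621/2 = 310.5; holding cost = 310.5 × €20 = €6,210.00
Total = €6,215.78 + €6,210.00 = €12,425.78

€12,425.78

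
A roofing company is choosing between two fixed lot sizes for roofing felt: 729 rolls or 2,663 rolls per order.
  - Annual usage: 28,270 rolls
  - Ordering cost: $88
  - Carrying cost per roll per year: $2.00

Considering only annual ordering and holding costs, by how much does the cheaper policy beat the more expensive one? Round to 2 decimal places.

TC(Q) = (D/Q)S + (Q/2)H
TC(729) = (28,270/729)×88 + (729/2)×2 = $4,141.57
TC(2,663) = (28,270/2,663)×88 + (2,663/2)×2 = $3,597.19
|ΔTC| = |$4,141.57 − $3,597.19| = $544.37

$544.37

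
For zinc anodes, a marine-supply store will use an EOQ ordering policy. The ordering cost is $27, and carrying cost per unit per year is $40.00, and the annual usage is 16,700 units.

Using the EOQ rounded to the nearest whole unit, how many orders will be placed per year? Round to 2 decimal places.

EOQ = √(2DS/H) = √(2 × 16,700 × 27 / 40)
    = √(22,545.00) ≈ 150.15 → Q = 150
Orders per year = D/Q = 16,700 / 150 = 111.333

111.33 orders per year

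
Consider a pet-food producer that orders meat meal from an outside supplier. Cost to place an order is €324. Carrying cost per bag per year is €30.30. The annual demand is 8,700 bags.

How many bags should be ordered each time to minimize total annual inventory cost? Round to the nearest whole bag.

431 bags

2DS/H = 2·8,700·324/30.3 = 186,059.41
EOQ = √186,059.41 ≈ 431.35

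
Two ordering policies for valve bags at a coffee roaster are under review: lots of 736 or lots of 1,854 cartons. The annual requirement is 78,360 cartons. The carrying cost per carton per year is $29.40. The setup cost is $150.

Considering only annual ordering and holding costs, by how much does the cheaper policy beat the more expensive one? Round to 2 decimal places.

Annual cost at Q: ordering D·S/Q plus holding Q·H/2.
TC(736) = (78,360/736)×150 + (736/2)×29.4 = $26,789.31
TC(1,854) = (78,360/1,854)×150 + (1,854/2)×29.4 = $33,593.61
Cheaper: Q = 736.  Difference = $6,804.30

$6,804.30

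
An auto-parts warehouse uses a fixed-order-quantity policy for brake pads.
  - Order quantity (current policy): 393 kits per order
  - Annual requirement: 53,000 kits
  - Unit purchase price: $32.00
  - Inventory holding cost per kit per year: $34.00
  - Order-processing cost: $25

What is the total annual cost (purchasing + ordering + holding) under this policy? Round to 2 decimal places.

$1,706,052.50

Orders/yr = 53,000/393 = 134.860; ordering cost = 134.860 × $25 = $3,371.50
Average inventory = 393/2 = 196.5; holding cost = 196.5 × $34 = $6,681.00
Purchase cost = D·C = 53,000 × 32 = $1,696,000.00
Total = $3,371.50 + $6,681.00 + $1,696,000.00 = $1,706,052.50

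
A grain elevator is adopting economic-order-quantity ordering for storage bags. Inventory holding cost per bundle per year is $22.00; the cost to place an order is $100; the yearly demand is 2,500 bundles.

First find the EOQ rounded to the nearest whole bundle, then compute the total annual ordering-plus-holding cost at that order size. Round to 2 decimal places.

$3,316.63

2DS/H = 2·2,500·100/22 = 22,727.27
EOQ = √22,727.27 ≈ 150.76 → Q = 151 bundles
Ordering: D/Q × S = 2,500/151 × $100 = $1,655.63
Holding:  Q/2 × H = 151/2 × $22 = $1,661.00
Total = $1,655.63 + $1,661.00 = $3,316.63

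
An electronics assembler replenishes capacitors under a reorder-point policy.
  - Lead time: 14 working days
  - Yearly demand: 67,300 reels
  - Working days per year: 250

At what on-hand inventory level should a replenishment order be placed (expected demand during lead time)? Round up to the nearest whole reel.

Daily demand d = 67,300 / 250 = 269.200 reels/day
Demand during lead time = 269.200 × 14 = 3,768.80
Reorder point = 3,768.80 → round up

3,769 reels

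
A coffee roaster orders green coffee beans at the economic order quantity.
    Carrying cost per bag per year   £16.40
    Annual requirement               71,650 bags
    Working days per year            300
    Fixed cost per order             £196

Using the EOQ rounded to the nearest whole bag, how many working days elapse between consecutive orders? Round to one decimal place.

5.5 days

EOQ = √(2DS/H) = √(2 × 71,650 × 196 / 16.4)
    = √(1,712,609.76) ≈ 1,308.67 → Q = 1,309 bags
Days between orders = 300 / (D/Q) = 300 / 54.736 ≈ 5.481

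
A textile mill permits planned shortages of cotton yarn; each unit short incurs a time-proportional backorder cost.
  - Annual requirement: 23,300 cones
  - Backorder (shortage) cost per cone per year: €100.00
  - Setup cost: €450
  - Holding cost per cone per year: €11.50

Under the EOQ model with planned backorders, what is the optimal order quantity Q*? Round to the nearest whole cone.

Q* = √(2DS/H) · √((H + b)/b)
   = √(2 × 23,300 × 450 / 11.5) · √((11.5 + 100) / 100)
   = 1,350.362 × 1.0559 ≈ 1,425.90

1,426 cones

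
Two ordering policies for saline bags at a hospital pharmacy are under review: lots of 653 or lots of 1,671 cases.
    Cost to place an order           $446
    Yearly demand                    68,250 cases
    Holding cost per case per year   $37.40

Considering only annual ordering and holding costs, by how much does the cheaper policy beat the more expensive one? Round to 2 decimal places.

$9,361.92

TC(Q) = (D/Q)S + (Q/2)H
TC(653) = (68,250/653)×446 + (653/2)×37.4 = $58,825.95
TC(1,671) = (68,250/1,671)×446 + (1,671/2)×37.4 = $49,464.04
Cheaper: Q = 1,671.  Difference = $9,361.92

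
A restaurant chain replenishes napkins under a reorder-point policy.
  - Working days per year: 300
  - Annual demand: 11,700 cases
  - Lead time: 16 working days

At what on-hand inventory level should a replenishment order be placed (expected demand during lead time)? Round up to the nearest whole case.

Daily demand d = 11,700 / 300 = 39.000 cases/day
Demand during lead time = 39.000 × 16 = 624.00
Reorder point = 624.00 → round up

624 cases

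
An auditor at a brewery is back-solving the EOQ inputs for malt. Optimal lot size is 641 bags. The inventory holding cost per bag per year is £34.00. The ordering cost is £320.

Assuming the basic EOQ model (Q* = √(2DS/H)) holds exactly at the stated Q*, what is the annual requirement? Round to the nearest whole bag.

21,828 bags per year

From Q* = √(2DS/H) ⇒ Q*² = 2DS/H.
D = Q²H / (2S) = 641² × 34 / (2 × 320) = 21,828.05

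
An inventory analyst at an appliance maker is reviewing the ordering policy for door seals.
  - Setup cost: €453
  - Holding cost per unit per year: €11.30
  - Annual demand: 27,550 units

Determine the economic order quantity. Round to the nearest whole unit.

Q* = √(2·D·S / H) = √(2·27,550·453 / 11.3) = √2,208,876.1 ≈ 1,486.23

1,486 units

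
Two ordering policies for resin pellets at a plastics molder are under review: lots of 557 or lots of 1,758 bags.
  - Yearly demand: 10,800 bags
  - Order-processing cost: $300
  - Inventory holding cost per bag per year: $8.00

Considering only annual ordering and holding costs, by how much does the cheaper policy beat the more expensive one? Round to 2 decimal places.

Annual cost at Q: ordering D·S/Q plus holding Q·H/2.
TC(557) = (10,800/557)×300 + (557/2)×8 = $8,044.88
TC(1,758) = (10,800/1,758)×300 + (1,758/2)×8 = $8,875.00
Cheaper: Q = 557.  Difference = $830.13

$830.13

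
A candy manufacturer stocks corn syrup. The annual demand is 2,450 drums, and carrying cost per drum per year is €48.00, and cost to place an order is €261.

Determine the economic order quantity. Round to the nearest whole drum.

163 drums

2DS/H = 2·2,450·261/48 = 26,643.75
EOQ = √26,643.75 ≈ 163.23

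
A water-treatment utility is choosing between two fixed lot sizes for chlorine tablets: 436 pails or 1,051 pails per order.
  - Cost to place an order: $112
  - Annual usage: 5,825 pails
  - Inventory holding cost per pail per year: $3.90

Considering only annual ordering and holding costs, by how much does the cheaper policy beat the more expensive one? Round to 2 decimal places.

$323.66

TC(Q) = (D/Q)S + (Q/2)H
TC(436) = (5,825/436)×112 + (436/2)×3.9 = $2,346.53
TC(1,051) = (5,825/1,051)×112 + (1,051/2)×3.9 = $2,670.19
Cheaper: Q = 436.  Difference = $323.66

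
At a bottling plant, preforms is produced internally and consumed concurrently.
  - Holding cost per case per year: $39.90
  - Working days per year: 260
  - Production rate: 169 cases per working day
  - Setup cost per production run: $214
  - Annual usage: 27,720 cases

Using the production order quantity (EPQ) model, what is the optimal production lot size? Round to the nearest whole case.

d = 27,720/260 = 106.6154 cases/day;  effective holding cost H(1 − d/p) = 39.9·(1 − 106.6154/169) = 14.72868
Q* = √(2DS / H_eff) = √(2·27,720·214 / 14.72868) ≈ 897.50

898 cases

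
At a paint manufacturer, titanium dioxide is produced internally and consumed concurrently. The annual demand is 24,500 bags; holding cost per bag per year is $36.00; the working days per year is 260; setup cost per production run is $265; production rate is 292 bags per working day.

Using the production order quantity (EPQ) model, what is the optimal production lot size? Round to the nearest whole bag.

Daily demand d = 24,500/260 = 94.231; p = 292; 1 − d/p = 0.67729
EPQ = √(2DS / (H(1 − d/p)))
    = √(2 × 24,500 × 265 / (36 × 0.67729)) ≈ 729.76

730 bags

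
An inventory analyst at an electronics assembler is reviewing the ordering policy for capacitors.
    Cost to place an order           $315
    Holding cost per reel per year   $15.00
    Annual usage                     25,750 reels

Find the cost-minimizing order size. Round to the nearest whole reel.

1,040 reels

2DS/H = 2·25,750·315/15 = 1,081,500.00
EOQ = √1,081,500.00 ≈ 1,039.95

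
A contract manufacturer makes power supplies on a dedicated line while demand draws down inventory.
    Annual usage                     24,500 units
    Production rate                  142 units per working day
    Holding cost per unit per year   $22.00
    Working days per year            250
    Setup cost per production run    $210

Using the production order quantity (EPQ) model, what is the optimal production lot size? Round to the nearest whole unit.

d = 24,500/250 = 98.0000 units/day;  effective holding cost H(1 − d/p) = 22·(1 − 98.0000/142) = 6.81690
Q* = √(2DS / H_eff) = √(2·24,500·210 / 6.81690) ≈ 1,228.61

1,229 units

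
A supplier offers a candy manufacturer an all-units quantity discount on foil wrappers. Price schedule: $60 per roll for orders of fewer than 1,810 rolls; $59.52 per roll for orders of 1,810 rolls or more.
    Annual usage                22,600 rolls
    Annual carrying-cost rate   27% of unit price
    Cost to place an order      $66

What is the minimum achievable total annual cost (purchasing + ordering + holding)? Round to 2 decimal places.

H₁ = 27%×$60 = $16.2000;  H₂ = 27%×$59.52 = $16.0704
EOQ₁ = √(2×22,600×66/16.2000) = 429.12  (< 1,810, feasible at tier 1)
EOQ₂ = √(2×22,600×66/16.0704) = 430.85  (< 1,810 → use Q = 1,810 at tier-2 price)
TC(tier 1 (EOQ₁), Q≈429.1) = $1,362,951.82
TC(tier 2, Q≈1,810.0) = $1,360,519.80
Minimum at tier 2: $1,360,519.80

$1,360,519.80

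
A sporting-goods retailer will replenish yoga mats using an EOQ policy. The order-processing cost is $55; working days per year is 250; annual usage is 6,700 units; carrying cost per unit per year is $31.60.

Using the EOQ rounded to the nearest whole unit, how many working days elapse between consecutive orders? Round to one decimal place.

5.7 days

Optimal lot size Q* = (2 × 6,700 × $55 / $31.6)^½ ≈ 152.72 → Q = 153 units
Cycle time = (working days × Q)/D = (250 × 153) / 6,700 = 5.709 days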